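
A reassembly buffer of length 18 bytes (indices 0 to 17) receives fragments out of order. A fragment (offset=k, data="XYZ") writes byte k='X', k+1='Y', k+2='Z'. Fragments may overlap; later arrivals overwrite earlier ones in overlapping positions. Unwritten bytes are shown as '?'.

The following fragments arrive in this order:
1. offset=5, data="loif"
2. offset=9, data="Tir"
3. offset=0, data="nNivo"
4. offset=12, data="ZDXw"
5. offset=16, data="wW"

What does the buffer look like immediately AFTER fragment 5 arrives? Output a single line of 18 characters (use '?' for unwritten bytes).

Answer: nNivoloifTirZDXwwW

Derivation:
Fragment 1: offset=5 data="loif" -> buffer=?????loif?????????
Fragment 2: offset=9 data="Tir" -> buffer=?????loifTir??????
Fragment 3: offset=0 data="nNivo" -> buffer=nNivoloifTir??????
Fragment 4: offset=12 data="ZDXw" -> buffer=nNivoloifTirZDXw??
Fragment 5: offset=16 data="wW" -> buffer=nNivoloifTirZDXwwW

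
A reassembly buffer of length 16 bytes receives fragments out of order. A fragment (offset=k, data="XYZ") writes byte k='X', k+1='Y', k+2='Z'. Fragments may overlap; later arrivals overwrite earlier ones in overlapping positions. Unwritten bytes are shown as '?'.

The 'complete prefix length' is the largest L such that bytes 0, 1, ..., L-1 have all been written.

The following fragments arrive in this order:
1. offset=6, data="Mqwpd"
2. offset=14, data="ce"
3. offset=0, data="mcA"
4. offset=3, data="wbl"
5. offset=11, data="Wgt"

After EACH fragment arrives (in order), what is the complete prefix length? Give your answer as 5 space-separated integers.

Answer: 0 0 3 11 16

Derivation:
Fragment 1: offset=6 data="Mqwpd" -> buffer=??????Mqwpd????? -> prefix_len=0
Fragment 2: offset=14 data="ce" -> buffer=??????Mqwpd???ce -> prefix_len=0
Fragment 3: offset=0 data="mcA" -> buffer=mcA???Mqwpd???ce -> prefix_len=3
Fragment 4: offset=3 data="wbl" -> buffer=mcAwblMqwpd???ce -> prefix_len=11
Fragment 5: offset=11 data="Wgt" -> buffer=mcAwblMqwpdWgtce -> prefix_len=16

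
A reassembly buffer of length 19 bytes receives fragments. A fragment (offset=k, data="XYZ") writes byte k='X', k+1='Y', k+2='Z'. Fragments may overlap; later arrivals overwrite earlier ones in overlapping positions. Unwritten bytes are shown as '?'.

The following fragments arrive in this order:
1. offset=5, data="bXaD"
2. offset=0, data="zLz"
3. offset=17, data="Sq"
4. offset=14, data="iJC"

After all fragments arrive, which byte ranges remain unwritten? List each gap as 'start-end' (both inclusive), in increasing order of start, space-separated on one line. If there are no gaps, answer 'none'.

Answer: 3-4 9-13

Derivation:
Fragment 1: offset=5 len=4
Fragment 2: offset=0 len=3
Fragment 3: offset=17 len=2
Fragment 4: offset=14 len=3
Gaps: 3-4 9-13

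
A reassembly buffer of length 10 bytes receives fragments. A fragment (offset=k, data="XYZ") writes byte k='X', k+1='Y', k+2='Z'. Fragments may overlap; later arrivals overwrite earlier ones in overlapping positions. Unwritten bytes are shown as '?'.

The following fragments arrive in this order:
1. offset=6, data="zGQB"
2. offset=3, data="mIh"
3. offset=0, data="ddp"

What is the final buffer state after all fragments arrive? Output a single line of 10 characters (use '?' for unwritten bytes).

Fragment 1: offset=6 data="zGQB" -> buffer=??????zGQB
Fragment 2: offset=3 data="mIh" -> buffer=???mIhzGQB
Fragment 3: offset=0 data="ddp" -> buffer=ddpmIhzGQB

Answer: ddpmIhzGQB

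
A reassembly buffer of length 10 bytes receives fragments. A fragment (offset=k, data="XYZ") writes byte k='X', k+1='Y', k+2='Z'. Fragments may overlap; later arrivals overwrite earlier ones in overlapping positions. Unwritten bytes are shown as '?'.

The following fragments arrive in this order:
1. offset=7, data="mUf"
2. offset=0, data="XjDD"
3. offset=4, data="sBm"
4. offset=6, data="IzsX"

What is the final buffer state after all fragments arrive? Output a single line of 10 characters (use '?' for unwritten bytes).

Fragment 1: offset=7 data="mUf" -> buffer=???????mUf
Fragment 2: offset=0 data="XjDD" -> buffer=XjDD???mUf
Fragment 3: offset=4 data="sBm" -> buffer=XjDDsBmmUf
Fragment 4: offset=6 data="IzsX" -> buffer=XjDDsBIzsX

Answer: XjDDsBIzsX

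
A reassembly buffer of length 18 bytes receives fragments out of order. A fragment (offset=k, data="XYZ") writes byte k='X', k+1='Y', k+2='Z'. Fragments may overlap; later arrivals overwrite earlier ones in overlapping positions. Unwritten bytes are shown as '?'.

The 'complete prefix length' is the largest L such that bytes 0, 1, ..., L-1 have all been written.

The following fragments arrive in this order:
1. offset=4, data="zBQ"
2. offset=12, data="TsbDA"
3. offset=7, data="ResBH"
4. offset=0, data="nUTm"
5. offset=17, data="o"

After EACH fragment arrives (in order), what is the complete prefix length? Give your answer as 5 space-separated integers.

Fragment 1: offset=4 data="zBQ" -> buffer=????zBQ??????????? -> prefix_len=0
Fragment 2: offset=12 data="TsbDA" -> buffer=????zBQ?????TsbDA? -> prefix_len=0
Fragment 3: offset=7 data="ResBH" -> buffer=????zBQResBHTsbDA? -> prefix_len=0
Fragment 4: offset=0 data="nUTm" -> buffer=nUTmzBQResBHTsbDA? -> prefix_len=17
Fragment 5: offset=17 data="o" -> buffer=nUTmzBQResBHTsbDAo -> prefix_len=18

Answer: 0 0 0 17 18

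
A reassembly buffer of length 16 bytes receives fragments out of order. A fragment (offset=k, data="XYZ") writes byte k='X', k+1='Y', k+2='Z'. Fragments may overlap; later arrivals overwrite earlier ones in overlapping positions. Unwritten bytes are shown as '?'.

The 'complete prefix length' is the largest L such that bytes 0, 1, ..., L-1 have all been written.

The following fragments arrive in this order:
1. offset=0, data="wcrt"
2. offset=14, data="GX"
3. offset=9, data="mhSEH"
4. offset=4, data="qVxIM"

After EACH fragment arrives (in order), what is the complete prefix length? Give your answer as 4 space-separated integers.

Fragment 1: offset=0 data="wcrt" -> buffer=wcrt???????????? -> prefix_len=4
Fragment 2: offset=14 data="GX" -> buffer=wcrt??????????GX -> prefix_len=4
Fragment 3: offset=9 data="mhSEH" -> buffer=wcrt?????mhSEHGX -> prefix_len=4
Fragment 4: offset=4 data="qVxIM" -> buffer=wcrtqVxIMmhSEHGX -> prefix_len=16

Answer: 4 4 4 16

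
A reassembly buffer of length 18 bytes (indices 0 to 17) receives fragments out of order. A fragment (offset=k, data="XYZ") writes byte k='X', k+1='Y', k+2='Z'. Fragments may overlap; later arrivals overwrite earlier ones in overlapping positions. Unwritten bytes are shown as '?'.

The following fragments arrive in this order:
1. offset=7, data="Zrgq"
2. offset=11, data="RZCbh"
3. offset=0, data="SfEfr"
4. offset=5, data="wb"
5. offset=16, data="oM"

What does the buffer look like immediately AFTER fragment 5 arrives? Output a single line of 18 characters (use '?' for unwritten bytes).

Answer: SfEfrwbZrgqRZCbhoM

Derivation:
Fragment 1: offset=7 data="Zrgq" -> buffer=???????Zrgq???????
Fragment 2: offset=11 data="RZCbh" -> buffer=???????ZrgqRZCbh??
Fragment 3: offset=0 data="SfEfr" -> buffer=SfEfr??ZrgqRZCbh??
Fragment 4: offset=5 data="wb" -> buffer=SfEfrwbZrgqRZCbh??
Fragment 5: offset=16 data="oM" -> buffer=SfEfrwbZrgqRZCbhoM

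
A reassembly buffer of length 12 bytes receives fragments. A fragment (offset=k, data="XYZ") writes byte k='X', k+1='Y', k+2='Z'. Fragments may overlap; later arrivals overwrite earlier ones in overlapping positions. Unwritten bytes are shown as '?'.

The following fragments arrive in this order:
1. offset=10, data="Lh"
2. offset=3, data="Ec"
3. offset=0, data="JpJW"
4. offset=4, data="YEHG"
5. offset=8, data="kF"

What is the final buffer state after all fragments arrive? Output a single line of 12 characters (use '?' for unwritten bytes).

Fragment 1: offset=10 data="Lh" -> buffer=??????????Lh
Fragment 2: offset=3 data="Ec" -> buffer=???Ec?????Lh
Fragment 3: offset=0 data="JpJW" -> buffer=JpJWc?????Lh
Fragment 4: offset=4 data="YEHG" -> buffer=JpJWYEHG??Lh
Fragment 5: offset=8 data="kF" -> buffer=JpJWYEHGkFLh

Answer: JpJWYEHGkFLh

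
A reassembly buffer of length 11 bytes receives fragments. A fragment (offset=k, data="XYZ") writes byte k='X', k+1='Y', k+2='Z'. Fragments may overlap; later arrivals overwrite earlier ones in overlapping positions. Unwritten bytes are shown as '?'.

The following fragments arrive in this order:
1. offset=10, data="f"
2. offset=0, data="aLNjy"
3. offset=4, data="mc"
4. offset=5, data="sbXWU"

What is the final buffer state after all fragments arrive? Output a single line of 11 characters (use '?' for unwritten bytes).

Answer: aLNjmsbXWUf

Derivation:
Fragment 1: offset=10 data="f" -> buffer=??????????f
Fragment 2: offset=0 data="aLNjy" -> buffer=aLNjy?????f
Fragment 3: offset=4 data="mc" -> buffer=aLNjmc????f
Fragment 4: offset=5 data="sbXWU" -> buffer=aLNjmsbXWUf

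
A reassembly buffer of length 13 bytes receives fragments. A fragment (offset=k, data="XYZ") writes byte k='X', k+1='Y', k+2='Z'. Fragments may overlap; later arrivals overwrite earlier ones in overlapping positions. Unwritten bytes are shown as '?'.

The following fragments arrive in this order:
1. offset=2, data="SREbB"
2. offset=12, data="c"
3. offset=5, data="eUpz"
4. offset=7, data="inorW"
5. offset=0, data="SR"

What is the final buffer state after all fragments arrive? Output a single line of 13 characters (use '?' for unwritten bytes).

Fragment 1: offset=2 data="SREbB" -> buffer=??SREbB??????
Fragment 2: offset=12 data="c" -> buffer=??SREbB?????c
Fragment 3: offset=5 data="eUpz" -> buffer=??SREeUpz???c
Fragment 4: offset=7 data="inorW" -> buffer=??SREeUinorWc
Fragment 5: offset=0 data="SR" -> buffer=SRSREeUinorWc

Answer: SRSREeUinorWc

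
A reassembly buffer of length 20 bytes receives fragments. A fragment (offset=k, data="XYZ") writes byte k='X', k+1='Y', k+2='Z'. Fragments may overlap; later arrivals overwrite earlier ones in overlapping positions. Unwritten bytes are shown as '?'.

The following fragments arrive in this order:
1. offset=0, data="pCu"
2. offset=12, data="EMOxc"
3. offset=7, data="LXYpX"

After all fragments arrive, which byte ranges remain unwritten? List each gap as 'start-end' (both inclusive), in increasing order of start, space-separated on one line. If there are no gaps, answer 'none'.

Fragment 1: offset=0 len=3
Fragment 2: offset=12 len=5
Fragment 3: offset=7 len=5
Gaps: 3-6 17-19

Answer: 3-6 17-19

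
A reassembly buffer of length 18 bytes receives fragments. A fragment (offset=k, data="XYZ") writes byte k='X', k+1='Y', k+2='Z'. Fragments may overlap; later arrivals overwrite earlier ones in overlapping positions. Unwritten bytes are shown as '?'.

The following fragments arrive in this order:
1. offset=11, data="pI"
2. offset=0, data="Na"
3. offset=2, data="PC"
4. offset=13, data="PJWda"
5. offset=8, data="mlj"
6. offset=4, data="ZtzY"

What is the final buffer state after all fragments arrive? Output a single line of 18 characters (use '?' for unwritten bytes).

Fragment 1: offset=11 data="pI" -> buffer=???????????pI?????
Fragment 2: offset=0 data="Na" -> buffer=Na?????????pI?????
Fragment 3: offset=2 data="PC" -> buffer=NaPC???????pI?????
Fragment 4: offset=13 data="PJWda" -> buffer=NaPC???????pIPJWda
Fragment 5: offset=8 data="mlj" -> buffer=NaPC????mljpIPJWda
Fragment 6: offset=4 data="ZtzY" -> buffer=NaPCZtzYmljpIPJWda

Answer: NaPCZtzYmljpIPJWda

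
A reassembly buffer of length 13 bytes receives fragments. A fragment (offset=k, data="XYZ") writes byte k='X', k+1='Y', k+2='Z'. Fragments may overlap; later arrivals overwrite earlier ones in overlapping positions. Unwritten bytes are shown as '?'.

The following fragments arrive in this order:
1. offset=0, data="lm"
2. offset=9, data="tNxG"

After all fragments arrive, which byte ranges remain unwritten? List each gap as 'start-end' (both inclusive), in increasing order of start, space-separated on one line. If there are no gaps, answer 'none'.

Fragment 1: offset=0 len=2
Fragment 2: offset=9 len=4
Gaps: 2-8

Answer: 2-8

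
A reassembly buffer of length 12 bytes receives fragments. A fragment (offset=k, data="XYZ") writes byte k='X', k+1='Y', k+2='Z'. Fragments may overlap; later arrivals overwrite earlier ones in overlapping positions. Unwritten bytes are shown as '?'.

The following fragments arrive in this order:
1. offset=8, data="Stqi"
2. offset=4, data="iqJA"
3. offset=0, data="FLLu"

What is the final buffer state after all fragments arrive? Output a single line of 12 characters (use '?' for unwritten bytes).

Fragment 1: offset=8 data="Stqi" -> buffer=????????Stqi
Fragment 2: offset=4 data="iqJA" -> buffer=????iqJAStqi
Fragment 3: offset=0 data="FLLu" -> buffer=FLLuiqJAStqi

Answer: FLLuiqJAStqi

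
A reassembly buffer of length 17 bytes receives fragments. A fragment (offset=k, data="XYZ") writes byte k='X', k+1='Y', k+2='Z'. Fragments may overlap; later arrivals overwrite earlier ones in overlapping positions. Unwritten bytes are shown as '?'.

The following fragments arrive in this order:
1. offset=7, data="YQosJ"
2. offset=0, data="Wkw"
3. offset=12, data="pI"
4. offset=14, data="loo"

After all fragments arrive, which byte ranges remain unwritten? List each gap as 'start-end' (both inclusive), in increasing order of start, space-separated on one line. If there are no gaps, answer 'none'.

Fragment 1: offset=7 len=5
Fragment 2: offset=0 len=3
Fragment 3: offset=12 len=2
Fragment 4: offset=14 len=3
Gaps: 3-6

Answer: 3-6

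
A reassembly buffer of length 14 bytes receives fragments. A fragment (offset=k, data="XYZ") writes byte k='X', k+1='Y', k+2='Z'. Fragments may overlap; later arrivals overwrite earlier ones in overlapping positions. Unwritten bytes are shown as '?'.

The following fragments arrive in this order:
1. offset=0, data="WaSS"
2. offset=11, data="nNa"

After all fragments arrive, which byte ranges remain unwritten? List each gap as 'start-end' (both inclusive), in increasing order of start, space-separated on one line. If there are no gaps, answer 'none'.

Fragment 1: offset=0 len=4
Fragment 2: offset=11 len=3
Gaps: 4-10

Answer: 4-10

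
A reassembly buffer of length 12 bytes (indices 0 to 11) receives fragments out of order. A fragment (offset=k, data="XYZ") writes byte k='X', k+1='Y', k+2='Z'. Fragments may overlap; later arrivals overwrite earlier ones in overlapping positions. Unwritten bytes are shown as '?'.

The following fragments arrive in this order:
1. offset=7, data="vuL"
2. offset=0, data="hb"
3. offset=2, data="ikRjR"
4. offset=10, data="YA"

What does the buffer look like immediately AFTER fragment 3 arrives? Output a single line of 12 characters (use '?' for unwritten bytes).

Answer: hbikRjRvuL??

Derivation:
Fragment 1: offset=7 data="vuL" -> buffer=???????vuL??
Fragment 2: offset=0 data="hb" -> buffer=hb?????vuL??
Fragment 3: offset=2 data="ikRjR" -> buffer=hbikRjRvuL??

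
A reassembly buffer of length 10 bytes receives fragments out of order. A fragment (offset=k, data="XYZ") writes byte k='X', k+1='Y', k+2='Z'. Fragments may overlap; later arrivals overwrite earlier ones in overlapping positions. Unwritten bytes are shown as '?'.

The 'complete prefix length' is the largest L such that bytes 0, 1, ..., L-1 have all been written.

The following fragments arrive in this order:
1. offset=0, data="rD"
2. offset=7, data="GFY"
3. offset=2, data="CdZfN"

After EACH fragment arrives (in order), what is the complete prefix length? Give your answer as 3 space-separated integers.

Fragment 1: offset=0 data="rD" -> buffer=rD???????? -> prefix_len=2
Fragment 2: offset=7 data="GFY" -> buffer=rD?????GFY -> prefix_len=2
Fragment 3: offset=2 data="CdZfN" -> buffer=rDCdZfNGFY -> prefix_len=10

Answer: 2 2 10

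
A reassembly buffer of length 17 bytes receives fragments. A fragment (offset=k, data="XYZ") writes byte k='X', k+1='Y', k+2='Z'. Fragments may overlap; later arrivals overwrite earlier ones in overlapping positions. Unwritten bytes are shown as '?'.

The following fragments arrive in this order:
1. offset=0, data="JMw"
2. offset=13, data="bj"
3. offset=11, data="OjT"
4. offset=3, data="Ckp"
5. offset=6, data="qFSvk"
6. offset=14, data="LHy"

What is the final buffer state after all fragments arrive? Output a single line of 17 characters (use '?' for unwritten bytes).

Answer: JMwCkpqFSvkOjTLHy

Derivation:
Fragment 1: offset=0 data="JMw" -> buffer=JMw??????????????
Fragment 2: offset=13 data="bj" -> buffer=JMw??????????bj??
Fragment 3: offset=11 data="OjT" -> buffer=JMw????????OjTj??
Fragment 4: offset=3 data="Ckp" -> buffer=JMwCkp?????OjTj??
Fragment 5: offset=6 data="qFSvk" -> buffer=JMwCkpqFSvkOjTj??
Fragment 6: offset=14 data="LHy" -> buffer=JMwCkpqFSvkOjTLHy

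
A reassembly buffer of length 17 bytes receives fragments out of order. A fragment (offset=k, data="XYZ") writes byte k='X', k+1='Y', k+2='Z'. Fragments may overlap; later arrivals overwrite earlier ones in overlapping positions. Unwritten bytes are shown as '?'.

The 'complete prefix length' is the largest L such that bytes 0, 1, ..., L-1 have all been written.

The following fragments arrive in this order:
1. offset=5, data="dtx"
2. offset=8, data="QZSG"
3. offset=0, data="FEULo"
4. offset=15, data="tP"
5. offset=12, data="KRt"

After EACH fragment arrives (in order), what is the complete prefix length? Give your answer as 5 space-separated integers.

Answer: 0 0 12 12 17

Derivation:
Fragment 1: offset=5 data="dtx" -> buffer=?????dtx????????? -> prefix_len=0
Fragment 2: offset=8 data="QZSG" -> buffer=?????dtxQZSG????? -> prefix_len=0
Fragment 3: offset=0 data="FEULo" -> buffer=FEULodtxQZSG????? -> prefix_len=12
Fragment 4: offset=15 data="tP" -> buffer=FEULodtxQZSG???tP -> prefix_len=12
Fragment 5: offset=12 data="KRt" -> buffer=FEULodtxQZSGKRttP -> prefix_len=17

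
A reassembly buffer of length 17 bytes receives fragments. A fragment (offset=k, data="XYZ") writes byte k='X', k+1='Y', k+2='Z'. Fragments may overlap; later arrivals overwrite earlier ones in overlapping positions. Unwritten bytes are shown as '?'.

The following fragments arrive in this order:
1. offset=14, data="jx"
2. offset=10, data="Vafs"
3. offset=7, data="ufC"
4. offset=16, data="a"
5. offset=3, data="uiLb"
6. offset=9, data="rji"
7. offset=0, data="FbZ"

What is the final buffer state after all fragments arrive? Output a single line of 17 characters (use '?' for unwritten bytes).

Answer: FbZuiLbufrjifsjxa

Derivation:
Fragment 1: offset=14 data="jx" -> buffer=??????????????jx?
Fragment 2: offset=10 data="Vafs" -> buffer=??????????Vafsjx?
Fragment 3: offset=7 data="ufC" -> buffer=???????ufCVafsjx?
Fragment 4: offset=16 data="a" -> buffer=???????ufCVafsjxa
Fragment 5: offset=3 data="uiLb" -> buffer=???uiLbufCVafsjxa
Fragment 6: offset=9 data="rji" -> buffer=???uiLbufrjifsjxa
Fragment 7: offset=0 data="FbZ" -> buffer=FbZuiLbufrjifsjxa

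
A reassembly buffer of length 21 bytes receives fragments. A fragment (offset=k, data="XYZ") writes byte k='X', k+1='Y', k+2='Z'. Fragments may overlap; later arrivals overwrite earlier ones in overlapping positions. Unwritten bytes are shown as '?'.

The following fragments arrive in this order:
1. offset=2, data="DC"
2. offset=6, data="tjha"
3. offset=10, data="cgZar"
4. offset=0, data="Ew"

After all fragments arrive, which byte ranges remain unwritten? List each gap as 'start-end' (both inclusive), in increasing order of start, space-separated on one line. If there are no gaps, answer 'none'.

Fragment 1: offset=2 len=2
Fragment 2: offset=6 len=4
Fragment 3: offset=10 len=5
Fragment 4: offset=0 len=2
Gaps: 4-5 15-20

Answer: 4-5 15-20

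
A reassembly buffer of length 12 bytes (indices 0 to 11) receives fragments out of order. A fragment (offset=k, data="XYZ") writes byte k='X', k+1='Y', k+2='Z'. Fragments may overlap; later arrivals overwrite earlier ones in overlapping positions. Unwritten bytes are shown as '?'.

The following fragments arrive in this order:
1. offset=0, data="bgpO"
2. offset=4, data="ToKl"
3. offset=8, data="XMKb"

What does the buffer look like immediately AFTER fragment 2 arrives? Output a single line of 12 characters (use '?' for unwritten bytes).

Answer: bgpOToKl????

Derivation:
Fragment 1: offset=0 data="bgpO" -> buffer=bgpO????????
Fragment 2: offset=4 data="ToKl" -> buffer=bgpOToKl????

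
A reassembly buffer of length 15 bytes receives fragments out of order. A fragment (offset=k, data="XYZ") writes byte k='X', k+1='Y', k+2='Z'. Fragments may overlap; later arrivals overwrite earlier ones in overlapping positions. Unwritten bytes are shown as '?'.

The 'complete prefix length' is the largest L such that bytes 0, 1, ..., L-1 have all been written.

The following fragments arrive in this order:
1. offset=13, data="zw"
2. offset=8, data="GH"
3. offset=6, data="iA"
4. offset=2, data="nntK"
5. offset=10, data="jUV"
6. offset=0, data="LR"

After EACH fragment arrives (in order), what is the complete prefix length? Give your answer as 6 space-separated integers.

Answer: 0 0 0 0 0 15

Derivation:
Fragment 1: offset=13 data="zw" -> buffer=?????????????zw -> prefix_len=0
Fragment 2: offset=8 data="GH" -> buffer=????????GH???zw -> prefix_len=0
Fragment 3: offset=6 data="iA" -> buffer=??????iAGH???zw -> prefix_len=0
Fragment 4: offset=2 data="nntK" -> buffer=??nntKiAGH???zw -> prefix_len=0
Fragment 5: offset=10 data="jUV" -> buffer=??nntKiAGHjUVzw -> prefix_len=0
Fragment 6: offset=0 data="LR" -> buffer=LRnntKiAGHjUVzw -> prefix_len=15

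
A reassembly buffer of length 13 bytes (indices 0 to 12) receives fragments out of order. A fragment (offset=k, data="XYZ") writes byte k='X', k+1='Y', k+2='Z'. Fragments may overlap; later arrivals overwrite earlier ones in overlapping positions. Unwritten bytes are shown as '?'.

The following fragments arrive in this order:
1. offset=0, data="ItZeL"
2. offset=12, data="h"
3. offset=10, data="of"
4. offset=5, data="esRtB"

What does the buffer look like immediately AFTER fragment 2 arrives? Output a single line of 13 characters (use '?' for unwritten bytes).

Answer: ItZeL???????h

Derivation:
Fragment 1: offset=0 data="ItZeL" -> buffer=ItZeL????????
Fragment 2: offset=12 data="h" -> buffer=ItZeL???????h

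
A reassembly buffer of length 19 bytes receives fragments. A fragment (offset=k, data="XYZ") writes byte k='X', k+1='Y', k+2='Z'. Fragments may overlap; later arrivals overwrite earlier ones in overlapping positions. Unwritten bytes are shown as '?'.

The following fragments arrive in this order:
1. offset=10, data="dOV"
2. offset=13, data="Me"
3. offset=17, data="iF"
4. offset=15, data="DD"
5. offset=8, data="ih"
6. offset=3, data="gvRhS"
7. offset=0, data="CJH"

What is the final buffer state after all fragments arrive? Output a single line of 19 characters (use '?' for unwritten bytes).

Fragment 1: offset=10 data="dOV" -> buffer=??????????dOV??????
Fragment 2: offset=13 data="Me" -> buffer=??????????dOVMe????
Fragment 3: offset=17 data="iF" -> buffer=??????????dOVMe??iF
Fragment 4: offset=15 data="DD" -> buffer=??????????dOVMeDDiF
Fragment 5: offset=8 data="ih" -> buffer=????????ihdOVMeDDiF
Fragment 6: offset=3 data="gvRhS" -> buffer=???gvRhSihdOVMeDDiF
Fragment 7: offset=0 data="CJH" -> buffer=CJHgvRhSihdOVMeDDiF

Answer: CJHgvRhSihdOVMeDDiF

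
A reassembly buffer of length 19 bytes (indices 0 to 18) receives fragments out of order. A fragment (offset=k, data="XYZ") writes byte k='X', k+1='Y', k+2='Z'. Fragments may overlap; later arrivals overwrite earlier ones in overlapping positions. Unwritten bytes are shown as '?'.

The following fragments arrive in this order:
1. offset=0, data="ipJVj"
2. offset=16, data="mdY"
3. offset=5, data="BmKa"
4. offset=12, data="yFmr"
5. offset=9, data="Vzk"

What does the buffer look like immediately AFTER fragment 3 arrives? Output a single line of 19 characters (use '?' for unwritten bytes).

Answer: ipJVjBmKa???????mdY

Derivation:
Fragment 1: offset=0 data="ipJVj" -> buffer=ipJVj??????????????
Fragment 2: offset=16 data="mdY" -> buffer=ipJVj???????????mdY
Fragment 3: offset=5 data="BmKa" -> buffer=ipJVjBmKa???????mdY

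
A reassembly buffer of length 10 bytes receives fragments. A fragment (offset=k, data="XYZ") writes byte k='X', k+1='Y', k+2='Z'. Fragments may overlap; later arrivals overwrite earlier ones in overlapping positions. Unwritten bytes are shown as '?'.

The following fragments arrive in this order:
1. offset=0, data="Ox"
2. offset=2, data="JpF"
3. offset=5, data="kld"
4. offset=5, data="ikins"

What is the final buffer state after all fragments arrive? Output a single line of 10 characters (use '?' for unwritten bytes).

Answer: OxJpFikins

Derivation:
Fragment 1: offset=0 data="Ox" -> buffer=Ox????????
Fragment 2: offset=2 data="JpF" -> buffer=OxJpF?????
Fragment 3: offset=5 data="kld" -> buffer=OxJpFkld??
Fragment 4: offset=5 data="ikins" -> buffer=OxJpFikins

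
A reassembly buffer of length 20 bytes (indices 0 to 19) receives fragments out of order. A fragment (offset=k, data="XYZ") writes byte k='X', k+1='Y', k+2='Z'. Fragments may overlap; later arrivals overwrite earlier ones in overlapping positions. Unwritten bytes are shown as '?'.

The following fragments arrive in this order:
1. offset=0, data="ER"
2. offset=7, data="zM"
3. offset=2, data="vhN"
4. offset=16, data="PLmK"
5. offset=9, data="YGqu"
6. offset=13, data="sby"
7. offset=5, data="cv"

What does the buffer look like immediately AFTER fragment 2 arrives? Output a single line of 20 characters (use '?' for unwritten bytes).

Fragment 1: offset=0 data="ER" -> buffer=ER??????????????????
Fragment 2: offset=7 data="zM" -> buffer=ER?????zM???????????

Answer: ER?????zM???????????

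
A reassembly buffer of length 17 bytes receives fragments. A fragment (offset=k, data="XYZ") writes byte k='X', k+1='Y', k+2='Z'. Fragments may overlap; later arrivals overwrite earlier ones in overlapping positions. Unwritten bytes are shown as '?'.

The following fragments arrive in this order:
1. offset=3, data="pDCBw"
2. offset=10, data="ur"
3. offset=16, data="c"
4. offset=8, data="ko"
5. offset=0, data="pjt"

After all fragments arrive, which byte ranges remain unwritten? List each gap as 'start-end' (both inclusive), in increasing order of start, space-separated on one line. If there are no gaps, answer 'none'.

Answer: 12-15

Derivation:
Fragment 1: offset=3 len=5
Fragment 2: offset=10 len=2
Fragment 3: offset=16 len=1
Fragment 4: offset=8 len=2
Fragment 5: offset=0 len=3
Gaps: 12-15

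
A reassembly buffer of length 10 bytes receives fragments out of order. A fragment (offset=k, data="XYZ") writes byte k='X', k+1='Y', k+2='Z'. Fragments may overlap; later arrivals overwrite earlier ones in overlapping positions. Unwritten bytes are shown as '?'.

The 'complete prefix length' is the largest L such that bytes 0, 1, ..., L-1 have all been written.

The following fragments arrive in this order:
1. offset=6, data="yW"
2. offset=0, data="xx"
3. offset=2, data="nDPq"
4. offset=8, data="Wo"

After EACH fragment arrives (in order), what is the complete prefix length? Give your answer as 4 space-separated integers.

Answer: 0 2 8 10

Derivation:
Fragment 1: offset=6 data="yW" -> buffer=??????yW?? -> prefix_len=0
Fragment 2: offset=0 data="xx" -> buffer=xx????yW?? -> prefix_len=2
Fragment 3: offset=2 data="nDPq" -> buffer=xxnDPqyW?? -> prefix_len=8
Fragment 4: offset=8 data="Wo" -> buffer=xxnDPqyWWo -> prefix_len=10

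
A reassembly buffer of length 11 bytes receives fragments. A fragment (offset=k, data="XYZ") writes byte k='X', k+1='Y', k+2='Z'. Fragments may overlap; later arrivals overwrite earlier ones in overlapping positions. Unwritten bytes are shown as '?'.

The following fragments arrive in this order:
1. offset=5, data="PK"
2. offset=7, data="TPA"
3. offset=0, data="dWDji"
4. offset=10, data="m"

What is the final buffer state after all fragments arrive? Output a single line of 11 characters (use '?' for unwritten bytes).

Answer: dWDjiPKTPAm

Derivation:
Fragment 1: offset=5 data="PK" -> buffer=?????PK????
Fragment 2: offset=7 data="TPA" -> buffer=?????PKTPA?
Fragment 3: offset=0 data="dWDji" -> buffer=dWDjiPKTPA?
Fragment 4: offset=10 data="m" -> buffer=dWDjiPKTPAm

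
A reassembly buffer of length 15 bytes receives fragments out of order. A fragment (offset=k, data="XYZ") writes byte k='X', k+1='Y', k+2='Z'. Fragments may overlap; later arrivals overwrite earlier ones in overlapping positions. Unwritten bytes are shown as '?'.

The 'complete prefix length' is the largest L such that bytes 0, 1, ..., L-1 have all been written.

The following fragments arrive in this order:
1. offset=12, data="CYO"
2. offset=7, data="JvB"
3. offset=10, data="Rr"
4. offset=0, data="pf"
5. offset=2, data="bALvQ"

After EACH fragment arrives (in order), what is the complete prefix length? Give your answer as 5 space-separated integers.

Fragment 1: offset=12 data="CYO" -> buffer=????????????CYO -> prefix_len=0
Fragment 2: offset=7 data="JvB" -> buffer=???????JvB??CYO -> prefix_len=0
Fragment 3: offset=10 data="Rr" -> buffer=???????JvBRrCYO -> prefix_len=0
Fragment 4: offset=0 data="pf" -> buffer=pf?????JvBRrCYO -> prefix_len=2
Fragment 5: offset=2 data="bALvQ" -> buffer=pfbALvQJvBRrCYO -> prefix_len=15

Answer: 0 0 0 2 15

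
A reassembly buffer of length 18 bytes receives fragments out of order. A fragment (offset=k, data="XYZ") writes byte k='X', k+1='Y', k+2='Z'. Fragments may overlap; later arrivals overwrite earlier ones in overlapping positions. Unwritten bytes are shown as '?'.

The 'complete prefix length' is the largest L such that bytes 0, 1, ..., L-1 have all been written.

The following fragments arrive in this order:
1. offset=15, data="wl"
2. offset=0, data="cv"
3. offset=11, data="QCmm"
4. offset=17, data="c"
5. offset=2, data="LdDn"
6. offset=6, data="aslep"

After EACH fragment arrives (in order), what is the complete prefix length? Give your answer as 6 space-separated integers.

Fragment 1: offset=15 data="wl" -> buffer=???????????????wl? -> prefix_len=0
Fragment 2: offset=0 data="cv" -> buffer=cv?????????????wl? -> prefix_len=2
Fragment 3: offset=11 data="QCmm" -> buffer=cv?????????QCmmwl? -> prefix_len=2
Fragment 4: offset=17 data="c" -> buffer=cv?????????QCmmwlc -> prefix_len=2
Fragment 5: offset=2 data="LdDn" -> buffer=cvLdDn?????QCmmwlc -> prefix_len=6
Fragment 6: offset=6 data="aslep" -> buffer=cvLdDnaslepQCmmwlc -> prefix_len=18

Answer: 0 2 2 2 6 18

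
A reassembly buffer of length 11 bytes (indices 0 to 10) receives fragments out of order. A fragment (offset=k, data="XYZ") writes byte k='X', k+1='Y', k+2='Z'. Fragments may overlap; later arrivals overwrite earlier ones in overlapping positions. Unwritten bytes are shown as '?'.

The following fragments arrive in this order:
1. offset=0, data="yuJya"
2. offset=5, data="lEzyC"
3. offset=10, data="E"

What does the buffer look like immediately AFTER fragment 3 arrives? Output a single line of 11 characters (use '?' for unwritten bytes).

Answer: yuJyalEzyCE

Derivation:
Fragment 1: offset=0 data="yuJya" -> buffer=yuJya??????
Fragment 2: offset=5 data="lEzyC" -> buffer=yuJyalEzyC?
Fragment 3: offset=10 data="E" -> buffer=yuJyalEzyCE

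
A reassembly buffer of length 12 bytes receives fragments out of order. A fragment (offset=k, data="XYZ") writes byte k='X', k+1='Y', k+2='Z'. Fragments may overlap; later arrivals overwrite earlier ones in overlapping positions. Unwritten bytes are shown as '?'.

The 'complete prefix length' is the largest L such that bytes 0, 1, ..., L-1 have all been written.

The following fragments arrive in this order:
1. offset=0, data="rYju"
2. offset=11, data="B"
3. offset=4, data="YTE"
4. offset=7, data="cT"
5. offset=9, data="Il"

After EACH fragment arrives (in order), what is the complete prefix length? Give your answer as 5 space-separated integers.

Answer: 4 4 7 9 12

Derivation:
Fragment 1: offset=0 data="rYju" -> buffer=rYju???????? -> prefix_len=4
Fragment 2: offset=11 data="B" -> buffer=rYju???????B -> prefix_len=4
Fragment 3: offset=4 data="YTE" -> buffer=rYjuYTE????B -> prefix_len=7
Fragment 4: offset=7 data="cT" -> buffer=rYjuYTEcT??B -> prefix_len=9
Fragment 5: offset=9 data="Il" -> buffer=rYjuYTEcTIlB -> prefix_len=12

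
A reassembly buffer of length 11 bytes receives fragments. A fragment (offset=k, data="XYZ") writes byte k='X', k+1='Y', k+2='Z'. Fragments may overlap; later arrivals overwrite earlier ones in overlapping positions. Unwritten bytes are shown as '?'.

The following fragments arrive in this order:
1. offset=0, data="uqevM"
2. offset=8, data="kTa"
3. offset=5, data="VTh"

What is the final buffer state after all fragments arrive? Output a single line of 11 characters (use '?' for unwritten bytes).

Fragment 1: offset=0 data="uqevM" -> buffer=uqevM??????
Fragment 2: offset=8 data="kTa" -> buffer=uqevM???kTa
Fragment 3: offset=5 data="VTh" -> buffer=uqevMVThkTa

Answer: uqevMVThkTa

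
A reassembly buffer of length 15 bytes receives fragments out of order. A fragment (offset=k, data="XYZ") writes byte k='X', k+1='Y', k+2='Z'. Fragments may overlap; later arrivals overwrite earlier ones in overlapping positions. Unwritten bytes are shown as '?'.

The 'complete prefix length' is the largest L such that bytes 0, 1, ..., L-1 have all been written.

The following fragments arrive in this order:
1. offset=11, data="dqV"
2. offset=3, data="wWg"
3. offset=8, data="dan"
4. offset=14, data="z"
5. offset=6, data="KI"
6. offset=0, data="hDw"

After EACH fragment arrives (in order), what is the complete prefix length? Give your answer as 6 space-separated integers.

Fragment 1: offset=11 data="dqV" -> buffer=???????????dqV? -> prefix_len=0
Fragment 2: offset=3 data="wWg" -> buffer=???wWg?????dqV? -> prefix_len=0
Fragment 3: offset=8 data="dan" -> buffer=???wWg??dandqV? -> prefix_len=0
Fragment 4: offset=14 data="z" -> buffer=???wWg??dandqVz -> prefix_len=0
Fragment 5: offset=6 data="KI" -> buffer=???wWgKIdandqVz -> prefix_len=0
Fragment 6: offset=0 data="hDw" -> buffer=hDwwWgKIdandqVz -> prefix_len=15

Answer: 0 0 0 0 0 15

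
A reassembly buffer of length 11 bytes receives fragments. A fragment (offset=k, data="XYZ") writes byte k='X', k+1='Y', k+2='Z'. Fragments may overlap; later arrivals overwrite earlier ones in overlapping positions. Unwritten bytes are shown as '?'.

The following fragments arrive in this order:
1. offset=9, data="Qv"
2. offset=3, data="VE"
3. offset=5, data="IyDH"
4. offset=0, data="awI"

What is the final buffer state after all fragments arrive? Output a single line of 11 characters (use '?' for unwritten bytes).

Answer: awIVEIyDHQv

Derivation:
Fragment 1: offset=9 data="Qv" -> buffer=?????????Qv
Fragment 2: offset=3 data="VE" -> buffer=???VE????Qv
Fragment 3: offset=5 data="IyDH" -> buffer=???VEIyDHQv
Fragment 4: offset=0 data="awI" -> buffer=awIVEIyDHQv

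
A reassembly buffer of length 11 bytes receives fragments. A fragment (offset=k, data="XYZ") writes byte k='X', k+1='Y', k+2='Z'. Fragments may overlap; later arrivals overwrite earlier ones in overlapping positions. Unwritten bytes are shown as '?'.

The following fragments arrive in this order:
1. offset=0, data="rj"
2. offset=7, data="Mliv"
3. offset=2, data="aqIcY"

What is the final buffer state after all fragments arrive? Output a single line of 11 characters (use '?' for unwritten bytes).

Fragment 1: offset=0 data="rj" -> buffer=rj?????????
Fragment 2: offset=7 data="Mliv" -> buffer=rj?????Mliv
Fragment 3: offset=2 data="aqIcY" -> buffer=rjaqIcYMliv

Answer: rjaqIcYMliv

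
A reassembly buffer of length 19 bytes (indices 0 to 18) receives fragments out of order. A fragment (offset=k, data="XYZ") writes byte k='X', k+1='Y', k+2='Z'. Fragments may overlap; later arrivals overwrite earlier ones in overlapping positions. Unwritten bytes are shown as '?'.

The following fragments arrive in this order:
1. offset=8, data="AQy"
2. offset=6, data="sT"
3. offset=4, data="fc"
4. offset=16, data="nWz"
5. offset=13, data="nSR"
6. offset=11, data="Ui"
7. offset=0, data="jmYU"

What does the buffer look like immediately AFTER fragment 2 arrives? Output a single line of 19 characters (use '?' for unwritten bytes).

Answer: ??????sTAQy????????

Derivation:
Fragment 1: offset=8 data="AQy" -> buffer=????????AQy????????
Fragment 2: offset=6 data="sT" -> buffer=??????sTAQy????????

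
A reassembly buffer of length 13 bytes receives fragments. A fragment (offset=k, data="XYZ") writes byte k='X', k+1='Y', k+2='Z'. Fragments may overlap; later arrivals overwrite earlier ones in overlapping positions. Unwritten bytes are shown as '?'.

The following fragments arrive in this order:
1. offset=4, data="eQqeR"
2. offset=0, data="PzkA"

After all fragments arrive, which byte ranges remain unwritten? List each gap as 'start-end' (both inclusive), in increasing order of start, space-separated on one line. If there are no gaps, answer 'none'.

Fragment 1: offset=4 len=5
Fragment 2: offset=0 len=4
Gaps: 9-12

Answer: 9-12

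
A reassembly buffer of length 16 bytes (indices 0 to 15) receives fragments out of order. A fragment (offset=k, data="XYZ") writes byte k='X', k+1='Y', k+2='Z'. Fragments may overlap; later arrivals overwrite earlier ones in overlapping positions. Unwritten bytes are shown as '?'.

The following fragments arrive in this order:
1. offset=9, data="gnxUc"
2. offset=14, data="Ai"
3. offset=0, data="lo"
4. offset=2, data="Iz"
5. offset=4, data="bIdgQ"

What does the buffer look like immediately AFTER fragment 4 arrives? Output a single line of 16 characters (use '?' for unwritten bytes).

Answer: loIz?????gnxUcAi

Derivation:
Fragment 1: offset=9 data="gnxUc" -> buffer=?????????gnxUc??
Fragment 2: offset=14 data="Ai" -> buffer=?????????gnxUcAi
Fragment 3: offset=0 data="lo" -> buffer=lo???????gnxUcAi
Fragment 4: offset=2 data="Iz" -> buffer=loIz?????gnxUcAi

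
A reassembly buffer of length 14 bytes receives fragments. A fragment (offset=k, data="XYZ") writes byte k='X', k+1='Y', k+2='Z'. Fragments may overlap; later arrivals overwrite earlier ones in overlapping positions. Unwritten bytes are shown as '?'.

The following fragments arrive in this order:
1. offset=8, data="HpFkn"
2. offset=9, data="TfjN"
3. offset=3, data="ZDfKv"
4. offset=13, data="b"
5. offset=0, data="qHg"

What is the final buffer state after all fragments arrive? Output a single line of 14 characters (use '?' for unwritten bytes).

Answer: qHgZDfKvHTfjNb

Derivation:
Fragment 1: offset=8 data="HpFkn" -> buffer=????????HpFkn?
Fragment 2: offset=9 data="TfjN" -> buffer=????????HTfjN?
Fragment 3: offset=3 data="ZDfKv" -> buffer=???ZDfKvHTfjN?
Fragment 4: offset=13 data="b" -> buffer=???ZDfKvHTfjNb
Fragment 5: offset=0 data="qHg" -> buffer=qHgZDfKvHTfjNb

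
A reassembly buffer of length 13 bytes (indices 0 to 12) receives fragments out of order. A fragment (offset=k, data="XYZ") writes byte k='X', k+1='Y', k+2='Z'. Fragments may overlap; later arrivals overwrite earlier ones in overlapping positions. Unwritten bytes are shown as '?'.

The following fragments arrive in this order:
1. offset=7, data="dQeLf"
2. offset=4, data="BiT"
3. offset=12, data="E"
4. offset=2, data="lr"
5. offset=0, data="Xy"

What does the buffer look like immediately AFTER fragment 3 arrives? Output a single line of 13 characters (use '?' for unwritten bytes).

Fragment 1: offset=7 data="dQeLf" -> buffer=???????dQeLf?
Fragment 2: offset=4 data="BiT" -> buffer=????BiTdQeLf?
Fragment 3: offset=12 data="E" -> buffer=????BiTdQeLfE

Answer: ????BiTdQeLfE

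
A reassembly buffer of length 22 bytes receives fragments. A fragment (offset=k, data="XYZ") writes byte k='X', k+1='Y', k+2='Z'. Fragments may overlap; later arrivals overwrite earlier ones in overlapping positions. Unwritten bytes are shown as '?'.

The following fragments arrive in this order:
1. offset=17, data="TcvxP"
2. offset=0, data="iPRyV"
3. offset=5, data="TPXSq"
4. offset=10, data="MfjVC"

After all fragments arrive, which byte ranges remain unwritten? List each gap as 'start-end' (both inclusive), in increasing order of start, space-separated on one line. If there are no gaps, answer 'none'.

Fragment 1: offset=17 len=5
Fragment 2: offset=0 len=5
Fragment 3: offset=5 len=5
Fragment 4: offset=10 len=5
Gaps: 15-16

Answer: 15-16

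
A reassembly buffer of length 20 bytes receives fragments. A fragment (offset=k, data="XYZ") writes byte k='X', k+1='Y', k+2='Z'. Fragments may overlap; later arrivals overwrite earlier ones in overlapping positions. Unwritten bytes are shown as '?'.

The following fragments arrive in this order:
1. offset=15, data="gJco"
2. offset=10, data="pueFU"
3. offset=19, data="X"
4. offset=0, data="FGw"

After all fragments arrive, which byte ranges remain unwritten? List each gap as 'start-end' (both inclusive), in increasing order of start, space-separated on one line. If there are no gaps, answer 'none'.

Answer: 3-9

Derivation:
Fragment 1: offset=15 len=4
Fragment 2: offset=10 len=5
Fragment 3: offset=19 len=1
Fragment 4: offset=0 len=3
Gaps: 3-9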